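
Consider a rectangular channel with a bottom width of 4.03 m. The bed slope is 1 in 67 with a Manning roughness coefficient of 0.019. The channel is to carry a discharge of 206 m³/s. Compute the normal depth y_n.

Manning's equation rearranged: A R^(2/3) = nQ / (1·√S) = 0.019 × 206 / (√0.01493) = 32.04.
Try y = 4.29 m: A R^(2/3) = 21.34 — too small.
Try y = 7.07 m: A R^(2/3) = 38.46 — too large.
Try y = 6.04 m: A R^(2/3) = 32.05 — close enough.

y_n = 6.04 m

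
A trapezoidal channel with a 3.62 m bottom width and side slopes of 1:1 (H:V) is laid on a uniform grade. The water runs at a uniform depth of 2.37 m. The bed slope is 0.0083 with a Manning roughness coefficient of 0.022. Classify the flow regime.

With bottom width b = 3.62 m and side slope z = 1: A = (b + zy)y = (3.62 + 1×2.37)×2.37 = 14.2 m²; P = b + 2y√(1+z²) = 3.62 + 2×2.37×1.414 = 10.32 m.
Hydraulic radius R = A/P = 14.2/10.32 = 1.375 m.
V = (1/n) R^(2/3) √S = (1/0.022) × 1.375^(2/3) × √0.0083 = 5.121 m/s. Hydraulic depth D_h = A/T = 14.2/8.36 = 1.698 m.
Froude number Fr = V/√(g·D_h) = 5.121/√(9.81×1.698) = 1.25, which is greater than 1, so the flow is supercritical.

supercritical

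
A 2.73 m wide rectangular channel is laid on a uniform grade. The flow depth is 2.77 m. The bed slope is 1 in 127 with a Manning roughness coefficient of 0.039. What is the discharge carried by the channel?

Flow area A = b·y = 2.73 × 2.77 = 7.562 m². Wetted perimeter P = b + 2y = 2.73 + 2×2.77 = 8.27 m.
Hydraulic radius R = A/P = 7.562/8.27 = 0.9144 m.
Manning's equation: Q = (1/n) A R^(2/3) S^(1/2) = (1/0.039) × 7.562 × 0.9144^(2/3) × 0.007874^(1/2) = 16.2 m³/s.

Q = 16.2 m³/s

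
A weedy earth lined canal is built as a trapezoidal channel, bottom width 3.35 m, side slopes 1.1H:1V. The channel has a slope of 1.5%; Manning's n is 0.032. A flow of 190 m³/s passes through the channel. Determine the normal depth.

Manning's equation rearranged: A R^(2/3) = nQ / (1·√S) = 0.032 × 190 / (√0.015) = 49.64.
At y = 4.34 m: A R^(2/3) = 59.08 — over.
At y = 3.57 m: A R^(2/3) = 39.3 — short.
At y = 4 m: A R^(2/3) = 49.76 — ≈ 49.64.

y_n = 4 m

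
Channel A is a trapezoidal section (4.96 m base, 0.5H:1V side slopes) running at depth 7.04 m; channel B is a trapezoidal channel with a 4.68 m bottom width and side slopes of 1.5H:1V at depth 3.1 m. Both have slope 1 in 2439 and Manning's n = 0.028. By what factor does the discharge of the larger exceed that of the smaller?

2.8

Channel A: With bottom width b = 4.96 m and side slope z = 0.5: A = (b + zy)y = (4.96 + 0.5×7.04)×7.04 = 59.7 m²; P = b + 2y√(1+z²) = 4.96 + 2×7.04×1.118 = 20.7 m. Hydraulic radius R = A/P = 59.7/20.7 = 2.884 m. Q_A = (1/0.028)·59.7·2.884^(2/3)·√0.00041 = 87.47 m³/s.
Channel B: With bottom width b = 4.68 m and side slope z = 1.5: A = (b + zy)y = (4.68 + 1.5×3.1)×3.1 = 28.92 m²; P = b + 2y√(1+z²) = 4.68 + 2×3.1×1.803 = 15.86 m. Hydraulic radius R = A/P = 28.92/15.86 = 1.824 m. Q_B = (1/0.028)·28.92·1.824^(2/3)·√0.00041 = 31.22 m³/s.
The larger discharge is 87.47 m³/s and the smaller is 31.22 m³/s; the ratio is 2.8.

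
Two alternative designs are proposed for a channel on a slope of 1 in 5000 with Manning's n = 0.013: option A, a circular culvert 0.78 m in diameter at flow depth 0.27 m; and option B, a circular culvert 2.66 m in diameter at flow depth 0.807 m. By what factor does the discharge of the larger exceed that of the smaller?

20.5

Channel A: For a circular section of diameter D = 0.78 m at depth y = 0.27 m, the central angle is θ = 2 arccos(1 − 2y/D) = 2.516 rad. Then A = (D²/8)(θ − sin θ) = 0.1468 m² and P = Dθ/2 = 0.9813 m. Hydraulic radius R = A/P = 0.1468/0.9813 = 0.1496 m. Q_A = (1/0.013)·0.1468·0.1496^(2/3)·√0.0002 = 0.04501 m³/s.
Channel B: For a circular section of diameter D = 2.66 m at depth y = 0.807 m, the central angle is θ = 2 arccos(1 − 2y/D) = 2.333 rad. Then A = (D²/8)(θ − sin θ) = 1.424 m² and P = Dθ/2 = 3.103 m. Hydraulic radius R = A/P = 1.424/3.103 = 0.4589 m. Q_B = (1/0.013)·1.424·0.4589^(2/3)·√0.0002 = 0.9217 m³/s.
The larger discharge is 0.9217 m³/s and the smaller is 0.04501 m³/s; the ratio is 20.5.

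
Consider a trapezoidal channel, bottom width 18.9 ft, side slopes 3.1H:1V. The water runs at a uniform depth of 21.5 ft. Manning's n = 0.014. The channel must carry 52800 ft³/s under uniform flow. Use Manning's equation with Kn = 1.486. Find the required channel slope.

With bottom width b = 18.9 ft and side slope z = 3.1: A = (b + zy)y = (18.9 + 3.1×21.5)×21.5 = 1839 ft²; P = b + 2y√(1+z²) = 18.9 + 2×21.5×3.257 = 159 ft.
Hydraulic radius R = A/P = 1839/159 = 11.57 ft.
From Manning's equation, S = [nQ / (1.486 A R^(2/3))]² = [0.014 × 52800 / (1.486 × 1839 × 11.57^(2/3))]² = 0.00279.

S = 0.00279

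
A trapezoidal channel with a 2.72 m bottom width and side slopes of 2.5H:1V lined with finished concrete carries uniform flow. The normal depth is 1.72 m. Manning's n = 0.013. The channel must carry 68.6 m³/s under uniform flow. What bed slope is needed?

With bottom width b = 2.72 m and side slope z = 2.5: A = (b + zy)y = (2.72 + 2.5×1.72)×1.72 = 12.07 m²; P = b + 2y√(1+z²) = 2.72 + 2×1.72×2.693 = 11.98 m.
Hydraulic radius R = A/P = 12.07/11.98 = 1.008 m.
From Manning's equation, S = [nQ / (1 A R^(2/3))]² = [0.013 × 68.6 / (1 × 12.07 × 1.008^(2/3))]² = 0.0054.

S = 0.0054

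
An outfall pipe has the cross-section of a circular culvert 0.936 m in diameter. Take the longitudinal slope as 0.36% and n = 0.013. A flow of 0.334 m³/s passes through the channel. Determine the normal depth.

y_n = 0.337 m

Manning's equation rearranged: A R^(2/3) = nQ / (1·√S) = 0.013 × 0.334 / (√0.0036) = 0.07237.
Trying y = 0.282 m: A R^(2/3) = 0.05159 — short.
Trying y = 0.397 m: A R^(2/3) = 0.09793 — over.
Trying y = 0.337 m: A R^(2/3) = 0.07246 — matches.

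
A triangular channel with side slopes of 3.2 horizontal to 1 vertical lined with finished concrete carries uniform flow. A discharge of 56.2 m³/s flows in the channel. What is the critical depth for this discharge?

At critical depth, Q² T / (g A³) = 1, i.e. A³/T = Q²/g = 56.2²/9.81 = 322.
At y = 1.68 m: A³/T = 68.52 — short.
At y = 2.51 m: A³/T = 510.1 — over.
At y = 2.29 m: A³/T = 322.4 — close enough.

y_c = 2.29 m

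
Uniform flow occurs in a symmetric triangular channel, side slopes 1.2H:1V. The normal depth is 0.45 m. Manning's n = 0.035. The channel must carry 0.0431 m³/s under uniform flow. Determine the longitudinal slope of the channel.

For a triangular section with side slope z = 1.2: A = zy² = 1.2×0.45² = 0.243 m²; P = 2y√(1+z²) = 2×0.45×1.562 = 1.406 m.
Hydraulic radius R = A/P = 0.243/1.406 = 0.1728 m.
From Manning's equation, S = [nQ / (1 A R^(2/3))]² = [0.035 × 0.0431 / (1 × 0.243 × 0.1728^(2/3))]² = 0.0004.

S = 0.0004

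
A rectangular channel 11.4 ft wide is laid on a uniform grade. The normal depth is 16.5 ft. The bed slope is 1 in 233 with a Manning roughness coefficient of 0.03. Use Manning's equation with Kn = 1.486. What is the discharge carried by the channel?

Q = 1600 ft³/s

Flow area A = b·y = 11.4 × 16.5 = 188.1 ft². Wetted perimeter P = b + 2y = 11.4 + 2×16.5 = 44.4 ft.
Hydraulic radius R = A/P = 188.1/44.4 = 4.236 ft.
Manning's equation: Q = (1.486/n) A R^(2/3) S^(1/2) = (1.486/0.03) × 188.1 × 4.236^(2/3) × 0.004292^(1/2) = 1600 ft³/s.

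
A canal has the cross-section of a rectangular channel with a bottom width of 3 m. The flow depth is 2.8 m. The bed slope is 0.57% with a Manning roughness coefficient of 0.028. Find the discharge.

Q = 22.3 m³/s

Flow area A = b·y = 3 × 2.8 = 8.4 m². Wetted perimeter P = b + 2y = 3 + 2×2.8 = 8.6 m.
Hydraulic radius R = A/P = 8.4/8.6 = 0.9767 m.
Manning's equation: Q = (1/n) A R^(2/3) S^(1/2) = (1/0.028) × 8.4 × 0.9767^(2/3) × 0.0057^(1/2) = 22.3 m³/s.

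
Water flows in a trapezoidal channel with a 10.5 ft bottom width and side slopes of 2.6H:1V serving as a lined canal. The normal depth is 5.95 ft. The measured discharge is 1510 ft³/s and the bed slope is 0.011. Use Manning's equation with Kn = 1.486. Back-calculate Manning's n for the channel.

With bottom width b = 10.5 ft and side slope z = 2.6: A = (b + zy)y = (10.5 + 2.6×5.95)×5.95 = 154.5 ft²; P = b + 2y√(1+z²) = 10.5 + 2×5.95×2.786 = 43.65 ft.
Hydraulic radius R = A/P = 154.5/43.65 = 3.54 ft.
Rearranging Manning's equation: n = (1.486/Q) A R^(2/3) S^(1/2) = (1.486/1510) × 154.5 × 3.54^(2/3) × √0.011 = 0.037.

n = 0.037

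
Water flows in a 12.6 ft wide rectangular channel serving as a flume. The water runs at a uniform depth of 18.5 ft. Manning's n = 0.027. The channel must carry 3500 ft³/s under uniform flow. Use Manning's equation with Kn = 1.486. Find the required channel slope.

S = 0.00945

Flow area A = b·y = 12.6 × 18.5 = 233.1 ft². Wetted perimeter P = b + 2y = 12.6 + 2×18.5 = 49.6 ft.
Hydraulic radius R = A/P = 233.1/49.6 = 4.7 ft.
From Manning's equation, S = [nQ / (1.486 A R^(2/3))]² = [0.027 × 3500 / (1.486 × 233.1 × 4.7^(2/3))]² = 0.00945.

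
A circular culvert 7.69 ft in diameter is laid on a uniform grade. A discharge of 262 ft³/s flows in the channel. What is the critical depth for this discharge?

y_c = 4.13 ft

At critical depth, Q² T / (g A³) = 1, i.e. A³/T = Q²/g = 262²/32.2 = 2132.
Try y = 4.85 ft: A³/T = 3960 — high.
Try y = 3.37 ft: A³/T = 983.6 — low.
Try y = 4.13 ft: A³/T = 2140 — ≈ 2132.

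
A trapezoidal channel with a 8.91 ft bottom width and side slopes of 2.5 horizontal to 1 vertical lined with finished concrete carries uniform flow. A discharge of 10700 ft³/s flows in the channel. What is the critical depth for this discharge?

y_c = 14.6 ft

At critical depth, Q² T / (g A³) = 1, i.e. A³/T = Q²/g = 10700²/32.2 = 3556000.
Trying y = 16.3 ft: A³/T = 5866000 — over.
Trying y = 12.7 ft: A³/T = 1902000 — short.
Trying y = 14.6 ft: A³/T = 3558000 — matches.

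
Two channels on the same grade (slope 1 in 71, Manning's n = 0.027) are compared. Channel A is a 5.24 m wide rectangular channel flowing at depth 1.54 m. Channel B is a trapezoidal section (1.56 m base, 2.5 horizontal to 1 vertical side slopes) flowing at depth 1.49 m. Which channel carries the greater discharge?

Channel A: Flow area A = b·y = 5.24 × 1.54 = 8.07 m². Wetted perimeter P = b + 2y = 5.24 + 2×1.54 = 8.32 m. Hydraulic radius R = A/P = 8.07/8.32 = 0.9699 m. Q_A = (1/0.027)·8.07·0.9699^(2/3)·√0.01408 = 34.75 m³/s.
Channel B: With bottom width b = 1.56 m and side slope z = 2.5: A = (b + zy)y = (1.56 + 2.5×1.49)×1.49 = 7.875 m²; P = b + 2y√(1+z²) = 1.56 + 2×1.49×2.693 = 9.584 m. Hydraulic radius R = A/P = 7.875/9.584 = 0.8217 m. Q_B = (1/0.027)·7.875·0.8217^(2/3)·√0.01408 = 30.36 m³/s.
Q_A = 34.75 m³/s vs Q_B = 30.36 m³/s, so channel A carries more.

channel A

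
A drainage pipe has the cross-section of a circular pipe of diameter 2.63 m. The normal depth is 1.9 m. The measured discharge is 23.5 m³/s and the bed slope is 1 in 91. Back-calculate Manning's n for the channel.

n = 0.016

For a circular section of diameter D = 2.63 m at depth y = 1.9 m, the central angle is θ = 2 arccos(1 − 2y/D) = 4.064 rad. Then A = (D²/8)(θ − sin θ) = 4.202 m² and P = Dθ/2 = 5.344 m.
Hydraulic radius R = A/P = 4.202/5.344 = 0.7864 m.
Rearranging Manning's equation: n = (1/Q) A R^(2/3) S^(1/2) = (1/23.5) × 4.202 × 0.7864^(2/3) × √0.01099 = 0.016.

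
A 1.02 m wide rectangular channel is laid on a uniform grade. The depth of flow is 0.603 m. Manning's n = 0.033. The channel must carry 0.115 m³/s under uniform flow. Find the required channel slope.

S = 0.000212

Flow area A = b·y = 1.02 × 0.603 = 0.6151 m². Wetted perimeter P = b + 2y = 1.02 + 2×0.603 = 2.226 m.
Hydraulic radius R = A/P = 0.6151/2.226 = 0.2763 m.
From Manning's equation, S = [nQ / (1 A R^(2/3))]² = [0.033 × 0.115 / (1 × 0.6151 × 0.2763^(2/3))]² = 0.000212.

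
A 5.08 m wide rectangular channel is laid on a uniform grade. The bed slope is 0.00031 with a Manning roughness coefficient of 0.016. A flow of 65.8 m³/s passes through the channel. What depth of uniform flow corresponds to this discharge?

y_n = 7.65 m

Manning's equation rearranged: A R^(2/3) = nQ / (1·√S) = 0.016 × 65.8 / (√0.00031) = 59.8.
Trying y = 5.55 m: A R^(2/3) = 40.83 — too small.
Trying y = 9.27 m: A R^(2/3) = 74.6 — too large.
Trying y = 7.65 m: A R^(2/3) = 59.76 — close enough.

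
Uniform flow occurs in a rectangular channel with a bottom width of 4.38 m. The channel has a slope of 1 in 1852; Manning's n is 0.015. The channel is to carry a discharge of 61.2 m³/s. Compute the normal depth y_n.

y_n = 6.49 m

Manning's equation rearranged: A R^(2/3) = nQ / (1·√S) = 0.015 × 61.2 / (√0.00054) = 39.51.
Try y = 5.57 m: A R^(2/3) = 32.98 — low.
Try y = 7.02 m: A R^(2/3) = 43.27 — high.
Try y = 6.49 m: A R^(2/3) = 39.49 — matches.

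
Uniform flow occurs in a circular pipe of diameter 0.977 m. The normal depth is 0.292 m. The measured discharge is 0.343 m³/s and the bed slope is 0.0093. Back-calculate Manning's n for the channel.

For a circular section of diameter D = 0.977 m at depth y = 0.292 m, the central angle is θ = 2 arccos(1 − 2y/D) = 2.314 rad. Then A = (D²/8)(θ − sin θ) = 0.1882 m² and P = Dθ/2 = 1.13 m.
Hydraulic radius R = A/P = 0.1882/1.13 = 0.1665 m.
Rearranging Manning's equation: n = (1/Q) A R^(2/3) S^(1/2) = (1/0.343) × 0.1882 × 0.1665^(2/3) × √0.0093 = 0.016.

n = 0.016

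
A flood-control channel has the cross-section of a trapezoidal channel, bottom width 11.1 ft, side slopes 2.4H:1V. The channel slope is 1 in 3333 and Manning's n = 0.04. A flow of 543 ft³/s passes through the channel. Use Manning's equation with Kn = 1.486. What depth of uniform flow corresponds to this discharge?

Manning's equation rearranged: A R^(2/3) = nQ / (1.486·√S) = 0.04 × 543 / (1.486 × √0.0003) = 843.8.
At y = 7.28 ft: A R^(2/3) = 545.7 — too small.
At y = 11 ft: A R^(2/3) = 1368 — too large.
At y = 8.88 ft: A R^(2/3) = 844.4 — matches.

y_n = 8.88 ft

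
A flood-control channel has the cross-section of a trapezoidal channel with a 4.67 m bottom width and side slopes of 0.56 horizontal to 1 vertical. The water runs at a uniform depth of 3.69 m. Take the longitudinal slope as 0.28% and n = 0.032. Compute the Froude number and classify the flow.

With bottom width b = 4.67 m and side slope z = 0.56: A = (b + zy)y = (4.67 + 0.56×3.69)×3.69 = 24.86 m²; P = b + 2y√(1+z²) = 4.67 + 2×3.69×1.146 = 13.13 m.
Hydraulic radius R = A/P = 24.86/13.13 = 1.893 m.
V = (1/n) R^(2/3) √S = (1/0.032) × 1.893^(2/3) × √0.0028 = 2.531 m/s. Hydraulic depth D_h = A/T = 24.86/8.803 = 2.824 m.
Froude number Fr = V/√(g·D_h) = 2.531/√(9.81×2.824) = 0.481, which is less than 1, so the flow is subcritical.

subcritical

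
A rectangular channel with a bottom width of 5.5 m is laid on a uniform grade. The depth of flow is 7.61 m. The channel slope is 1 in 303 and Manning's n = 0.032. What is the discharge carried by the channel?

Q = 120 m³/s

Flow area A = b·y = 5.5 × 7.61 = 41.86 m². Wetted perimeter P = b + 2y = 5.5 + 2×7.61 = 20.72 m.
Hydraulic radius R = A/P = 41.86/20.72 = 2.02 m.
Manning's equation: Q = (1/n) A R^(2/3) S^(1/2) = (1/0.032) × 41.86 × 2.02^(2/3) × 0.0033^(1/2) = 120 m³/s.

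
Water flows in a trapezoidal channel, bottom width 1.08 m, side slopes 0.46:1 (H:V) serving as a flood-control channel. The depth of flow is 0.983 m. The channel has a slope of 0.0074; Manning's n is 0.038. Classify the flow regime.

subcritical

With bottom width b = 1.08 m and side slope z = 0.46: A = (b + zy)y = (1.08 + 0.46×0.983)×0.983 = 1.506 m²; P = b + 2y√(1+z²) = 1.08 + 2×0.983×1.101 = 3.244 m.
Hydraulic radius R = A/P = 1.506/3.244 = 0.4643 m.
V = (1/n) R^(2/3) √S = (1/0.038) × 0.4643^(2/3) × √0.0074 = 1.357 m/s. Hydraulic depth D_h = A/T = 1.506/1.984 = 0.759 m.
Froude number Fr = V/√(g·D_h) = 1.357/√(9.81×0.759) = 0.497, which is less than 1, so the flow is subcritical.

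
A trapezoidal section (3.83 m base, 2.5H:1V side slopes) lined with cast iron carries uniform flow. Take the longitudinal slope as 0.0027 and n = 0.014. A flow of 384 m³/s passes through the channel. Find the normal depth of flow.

y_n = 4.19 m

Manning's equation rearranged: A R^(2/3) = nQ / (1·√S) = 0.014 × 384 / (√0.0027) = 103.5.
Trying y = 3.08 m: A R^(2/3) = 51.36 — short.
Trying y = 5.2 m: A R^(2/3) = 171.7 — over.
Trying y = 4.19 m: A R^(2/3) = 103.6 — close enough.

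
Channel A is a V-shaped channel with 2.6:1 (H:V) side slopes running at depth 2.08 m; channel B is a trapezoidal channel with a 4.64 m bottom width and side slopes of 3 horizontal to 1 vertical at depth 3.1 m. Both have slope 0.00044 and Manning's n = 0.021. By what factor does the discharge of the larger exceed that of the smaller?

Channel A: For a triangular section with side slope z = 2.6: A = zy² = 2.6×2.08² = 11.25 m²; P = 2y√(1+z²) = 2×2.08×2.786 = 11.59 m. Hydraulic radius R = A/P = 11.25/11.59 = 0.9707 m. Q_A = (1/0.021)·11.25·0.9707^(2/3)·√0.00044 = 11.02 m³/s.
Channel B: With bottom width b = 4.64 m and side slope z = 3: A = (b + zy)y = (4.64 + 3×3.1)×3.1 = 43.21 m²; P = b + 2y√(1+z²) = 4.64 + 2×3.1×3.162 = 24.25 m. Hydraulic radius R = A/P = 43.21/24.25 = 1.782 m. Q_B = (1/0.021)·43.21·1.782^(2/3)·√0.00044 = 63.45 m³/s.
The larger discharge is 63.45 m³/s and the smaller is 11.02 m³/s; the ratio is 5.76.

5.76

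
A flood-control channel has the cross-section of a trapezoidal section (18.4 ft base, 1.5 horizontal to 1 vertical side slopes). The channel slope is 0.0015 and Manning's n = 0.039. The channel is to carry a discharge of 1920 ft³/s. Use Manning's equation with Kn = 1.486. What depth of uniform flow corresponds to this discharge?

y_n = 10.8 ft

Manning's equation rearranged: A R^(2/3) = nQ / (1.486·√S) = 0.039 × 1920 / (1.486 × √0.0015) = 1301.
Trying y = 8.25 ft: A R^(2/3) = 769.2 — low.
Trying y = 12.3 ft: A R^(2/3) = 1694 — high.
Trying y = 10.8 ft: A R^(2/3) = 1304 — matches.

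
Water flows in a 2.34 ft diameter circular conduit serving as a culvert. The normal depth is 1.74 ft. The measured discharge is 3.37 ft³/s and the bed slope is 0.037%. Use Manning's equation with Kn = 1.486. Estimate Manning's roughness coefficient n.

n = 0.023

For a circular section of diameter D = 2.34 ft at depth y = 1.74 ft, the central angle is θ = 2 arccos(1 − 2y/D) = 4.159 rad. Then A = (D²/8)(θ − sin θ) = 3.429 ft² and P = Dθ/2 = 4.866 ft.
Hydraulic radius R = A/P = 3.429/4.866 = 0.7047 ft.
Rearranging Manning's equation: n = (1.486/Q) A R^(2/3) S^(1/2) = (1.486/3.37) × 3.429 × 0.7047^(2/3) × √0.00037 = 0.023.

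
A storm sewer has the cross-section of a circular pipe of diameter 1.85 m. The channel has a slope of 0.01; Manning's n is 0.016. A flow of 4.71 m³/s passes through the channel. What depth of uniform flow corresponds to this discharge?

y_n = 0.891 m

Manning's equation rearranged: A R^(2/3) = nQ / (1·√S) = 0.016 × 4.71 / (√0.01) = 0.7536.
At y = 0.699 m: A R^(2/3) = 0.4877 — short.
At y = 0.891 m: A R^(2/3) = 0.7539 — matches.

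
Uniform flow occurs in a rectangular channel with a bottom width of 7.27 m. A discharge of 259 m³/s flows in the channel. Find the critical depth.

For a rectangular channel, critical depth y_c = (q²/g)^(1/3) where q = Q/b = 259/7.27 = 35.63 m²/s.
So y_c = (35.63²/9.81)^(1/3) = 5.06 m.

y_c = 5.06 m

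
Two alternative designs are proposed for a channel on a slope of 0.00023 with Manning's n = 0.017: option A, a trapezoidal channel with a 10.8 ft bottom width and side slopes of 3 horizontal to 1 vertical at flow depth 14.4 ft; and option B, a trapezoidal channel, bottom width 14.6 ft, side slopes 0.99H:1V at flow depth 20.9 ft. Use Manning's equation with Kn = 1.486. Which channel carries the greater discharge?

Channel A: With bottom width b = 10.8 ft and side slope z = 3: A = (b + zy)y = (10.8 + 3×14.4)×14.4 = 777.6 ft²; P = b + 2y√(1+z²) = 10.8 + 2×14.4×3.162 = 101.9 ft. Hydraulic radius R = A/P = 777.6/101.9 = 7.633 ft. Q_A = (1.486/0.017)·777.6·7.633^(2/3)·√0.00023 = 3996 ft³/s.
Channel B: With bottom width b = 14.6 ft and side slope z = 0.99: A = (b + zy)y = (14.6 + 0.99×20.9)×20.9 = 737.6 ft²; P = b + 2y√(1+z²) = 14.6 + 2×20.9×1.407 = 73.42 ft. Hydraulic radius R = A/P = 737.6/73.42 = 10.05 ft. Q_B = (1.486/0.017)·737.6·10.05^(2/3)·√0.00023 = 4552 ft³/s.
Q_A = 3996 ft³/s vs Q_B = 4552 ft³/s, so channel B carries more.

channel B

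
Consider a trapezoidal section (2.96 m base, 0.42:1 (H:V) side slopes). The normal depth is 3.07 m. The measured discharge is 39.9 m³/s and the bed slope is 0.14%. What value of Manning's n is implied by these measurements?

n = 0.015

With bottom width b = 2.96 m and side slope z = 0.42: A = (b + zy)y = (2.96 + 0.42×3.07)×3.07 = 13.05 m²; P = b + 2y√(1+z²) = 2.96 + 2×3.07×1.085 = 9.62 m.
Hydraulic radius R = A/P = 13.05/9.62 = 1.356 m.
Rearranging Manning's equation: n = (1/Q) A R^(2/3) S^(1/2) = (1/39.9) × 13.05 × 1.356^(2/3) × √0.0014 = 0.015.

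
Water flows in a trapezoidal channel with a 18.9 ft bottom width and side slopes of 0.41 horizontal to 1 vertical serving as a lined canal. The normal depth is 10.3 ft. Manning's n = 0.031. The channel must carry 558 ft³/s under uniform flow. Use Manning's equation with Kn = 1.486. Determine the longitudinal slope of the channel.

S = 0.00023

With bottom width b = 18.9 ft and side slope z = 0.41: A = (b + zy)y = (18.9 + 0.41×10.3)×10.3 = 238.2 ft²; P = b + 2y√(1+z²) = 18.9 + 2×10.3×1.081 = 41.16 ft.
Hydraulic radius R = A/P = 238.2/41.16 = 5.786 ft.
From Manning's equation, S = [nQ / (1.486 A R^(2/3))]² = [0.031 × 558 / (1.486 × 238.2 × 5.786^(2/3))]² = 0.00023.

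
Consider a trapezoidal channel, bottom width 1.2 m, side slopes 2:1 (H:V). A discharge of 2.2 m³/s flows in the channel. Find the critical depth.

At critical depth, Q² T / (g A³) = 1, i.e. A³/T = Q²/g = 2.2²/9.81 = 0.4934.
Try y = 0.652 m: A³/T = 1.143 — too large.
Try y = 0.369 m: A³/T = 0.1367 — too small.
Try y = 0.523 m: A³/T = 0.4924 — matches.

y_c = 0.523 m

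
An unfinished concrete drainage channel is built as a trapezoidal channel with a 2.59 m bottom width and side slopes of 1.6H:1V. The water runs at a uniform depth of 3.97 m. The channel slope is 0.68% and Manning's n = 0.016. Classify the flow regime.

supercritical

With bottom width b = 2.59 m and side slope z = 1.6: A = (b + zy)y = (2.59 + 1.6×3.97)×3.97 = 35.5 m²; P = b + 2y√(1+z²) = 2.59 + 2×3.97×1.887 = 17.57 m.
Hydraulic radius R = A/P = 35.5/17.57 = 2.02 m.
V = (1/n) R^(2/3) √S = (1/0.016) × 2.02^(2/3) × √0.0068 = 8.237 m/s. Hydraulic depth D_h = A/T = 35.5/15.29 = 2.321 m.
Froude number Fr = V/√(g·D_h) = 8.237/√(9.81×2.321) = 1.73, which is greater than 1, so the flow is supercritical.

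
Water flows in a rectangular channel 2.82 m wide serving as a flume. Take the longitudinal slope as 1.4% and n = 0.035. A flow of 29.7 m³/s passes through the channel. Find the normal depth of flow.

Manning's equation rearranged: A R^(2/3) = nQ / (1·√S) = 0.035 × 29.7 / (√0.014) = 8.785.
Try y = 3.94 m: A R^(2/3) = 11.39 — over.
Try y = 2.82 m: A R^(2/3) = 7.631 — short.
Try y = 3.17 m: A R^(2/3) = 8.795 — matches.

y_n = 3.17 m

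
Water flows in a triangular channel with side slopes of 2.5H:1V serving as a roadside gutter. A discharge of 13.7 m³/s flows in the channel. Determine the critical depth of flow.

At critical depth, Q² T / (g A³) = 1, i.e. A³/T = Q²/g = 13.7²/9.81 = 19.13.
Try y = 1.29 m: A³/T = 11.16 — short.
Try y = 1.68 m: A³/T = 41.82 — over.
Try y = 1.44 m: A³/T = 19.35 — close enough.

y_c = 1.44 m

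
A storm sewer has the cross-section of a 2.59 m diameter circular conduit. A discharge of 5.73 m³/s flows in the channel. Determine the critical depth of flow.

y_c = 1.07 m

At critical depth, Q² T / (g A³) = 1, i.e. A³/T = Q²/g = 5.73²/9.81 = 3.347.
Try y = 0.782 m: A³/T = 1.015 — too small.
Try y = 1.07 m: A³/T = 3.4 — close enough.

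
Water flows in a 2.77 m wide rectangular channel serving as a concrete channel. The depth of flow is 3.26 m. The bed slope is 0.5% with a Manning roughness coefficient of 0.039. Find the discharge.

Flow area A = b·y = 2.77 × 3.26 = 9.03 m². Wetted perimeter P = b + 2y = 2.77 + 2×3.26 = 9.29 m.
Hydraulic radius R = A/P = 9.03/9.29 = 0.972 m.
Manning's equation: Q = (1/n) A R^(2/3) S^(1/2) = (1/0.039) × 9.03 × 0.972^(2/3) × 0.005^(1/2) = 16.1 m³/s.

Q = 16.1 m³/s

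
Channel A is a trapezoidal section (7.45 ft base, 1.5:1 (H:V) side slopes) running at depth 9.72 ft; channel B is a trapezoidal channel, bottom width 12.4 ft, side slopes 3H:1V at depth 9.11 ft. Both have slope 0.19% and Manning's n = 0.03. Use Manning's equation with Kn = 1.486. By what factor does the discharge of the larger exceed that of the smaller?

1.72

Channel A: With bottom width b = 7.45 ft and side slope z = 1.5: A = (b + zy)y = (7.45 + 1.5×9.72)×9.72 = 214.1 ft²; P = b + 2y√(1+z²) = 7.45 + 2×9.72×1.803 = 42.5 ft. Hydraulic radius R = A/P = 214.1/42.5 = 5.039 ft. Q_A = (1.486/0.03)·214.1·5.039^(2/3)·√0.0019 = 1359 ft³/s.
Channel B: With bottom width b = 12.4 ft and side slope z = 3: A = (b + zy)y = (12.4 + 3×9.11)×9.11 = 361.9 ft²; P = b + 2y√(1+z²) = 12.4 + 2×9.11×3.162 = 70.02 ft. Hydraulic radius R = A/P = 361.9/70.02 = 5.169 ft. Q_B = (1.486/0.03)·361.9·5.169^(2/3)·√0.0019 = 2336 ft³/s.
The larger discharge is 2336 ft³/s and the smaller is 1359 ft³/s; the ratio is 1.72.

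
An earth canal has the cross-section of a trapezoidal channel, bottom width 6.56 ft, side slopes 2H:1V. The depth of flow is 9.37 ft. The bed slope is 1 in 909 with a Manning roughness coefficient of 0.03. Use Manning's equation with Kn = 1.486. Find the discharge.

With bottom width b = 6.56 ft and side slope z = 2: A = (b + zy)y = (6.56 + 2×9.37)×9.37 = 237.1 ft²; P = b + 2y√(1+z²) = 6.56 + 2×9.37×2.236 = 48.46 ft.
Hydraulic radius R = A/P = 237.1/48.46 = 4.891 ft.
Manning's equation: Q = (1.486/n) A R^(2/3) S^(1/2) = (1.486/0.03) × 237.1 × 4.891^(2/3) × 0.0011^(1/2) = 1120 ft³/s.

Q = 1120 ft³/s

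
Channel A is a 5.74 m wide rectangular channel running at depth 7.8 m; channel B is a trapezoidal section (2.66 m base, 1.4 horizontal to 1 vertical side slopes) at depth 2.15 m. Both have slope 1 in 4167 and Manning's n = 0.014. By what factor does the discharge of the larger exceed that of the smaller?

Channel A: Flow area A = b·y = 5.74 × 7.8 = 44.77 m². Wetted perimeter P = b + 2y = 5.74 + 2×7.8 = 21.34 m. Hydraulic radius R = A/P = 44.77/21.34 = 2.098 m. Q_A = (1/0.014)·44.77·2.098^(2/3)·√0.00024 = 81.19 m³/s.
Channel B: With bottom width b = 2.66 m and side slope z = 1.4: A = (b + zy)y = (2.66 + 1.4×2.15)×2.15 = 12.19 m²; P = b + 2y√(1+z²) = 2.66 + 2×2.15×1.72 = 10.06 m. Hydraulic radius R = A/P = 12.19/10.06 = 1.212 m. Q_B = (1/0.014)·12.19·1.212^(2/3)·√0.00024 = 15.33 m³/s.
The larger discharge is 81.19 m³/s and the smaller is 15.33 m³/s; the ratio is 5.29.

5.29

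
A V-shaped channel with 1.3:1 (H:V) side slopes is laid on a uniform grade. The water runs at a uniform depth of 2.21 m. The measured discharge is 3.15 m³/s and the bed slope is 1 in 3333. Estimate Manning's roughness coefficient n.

n = 0.032

For a triangular section with side slope z = 1.3: A = zy² = 1.3×2.21² = 6.349 m²; P = 2y√(1+z²) = 2×2.21×1.64 = 7.249 m.
Hydraulic radius R = A/P = 6.349/7.249 = 0.8758 m.
Rearranging Manning's equation: n = (1/Q) A R^(2/3) S^(1/2) = (1/3.15) × 6.349 × 0.8758^(2/3) × √0.0003 = 0.032.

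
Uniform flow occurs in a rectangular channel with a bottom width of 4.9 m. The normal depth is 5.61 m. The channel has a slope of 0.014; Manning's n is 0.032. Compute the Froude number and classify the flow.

Flow area A = b·y = 4.9 × 5.61 = 27.49 m². Wetted perimeter P = b + 2y = 4.9 + 2×5.61 = 16.12 m.
Hydraulic radius R = A/P = 27.49/16.12 = 1.705 m.
V = (1/n) R^(2/3) √S = (1/0.032) × 1.705^(2/3) × √0.014 = 5.278 m/s. Hydraulic depth D_h = A/T = 27.49/4.9 = 5.61 m.
Froude number Fr = V/√(g·D_h) = 5.278/√(9.81×5.61) = 0.711, which is less than 1, so the flow is subcritical.

subcritical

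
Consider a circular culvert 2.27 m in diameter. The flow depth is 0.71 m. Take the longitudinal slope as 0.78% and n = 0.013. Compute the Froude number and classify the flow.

supercritical

For a circular section of diameter D = 2.27 m at depth y = 0.71 m, the central angle is θ = 2 arccos(1 − 2y/D) = 2.374 rad. Then A = (D²/8)(θ − sin θ) = 1.082 m² and P = Dθ/2 = 2.694 m.
Hydraulic radius R = A/P = 1.082/2.694 = 0.4015 m.
V = (1/n) R^(2/3) √S = (1/0.013) × 0.4015^(2/3) × √0.0078 = 3.697 m/s. Hydraulic depth D_h = A/T = 1.082/2.105 = 0.514 m.
Froude number Fr = V/√(g·D_h) = 3.697/√(9.81×0.514) = 1.65, which is greater than 1, so the flow is supercritical.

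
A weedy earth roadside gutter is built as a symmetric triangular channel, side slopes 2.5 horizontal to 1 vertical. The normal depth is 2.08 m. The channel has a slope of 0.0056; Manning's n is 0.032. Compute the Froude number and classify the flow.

For a triangular section with side slope z = 2.5: A = zy² = 2.5×2.08² = 10.82 m²; P = 2y√(1+z²) = 2×2.08×2.693 = 11.2 m.
Hydraulic radius R = A/P = 10.82/11.2 = 0.9656 m.
V = (1/n) R^(2/3) √S = (1/0.032) × 0.9656^(2/3) × √0.0056 = 2.285 m/s. Hydraulic depth D_h = A/T = 10.82/10.4 = 1.04 m.
Froude number Fr = V/√(g·D_h) = 2.285/√(9.81×1.04) = 0.715, which is less than 1, so the flow is subcritical.

subcritical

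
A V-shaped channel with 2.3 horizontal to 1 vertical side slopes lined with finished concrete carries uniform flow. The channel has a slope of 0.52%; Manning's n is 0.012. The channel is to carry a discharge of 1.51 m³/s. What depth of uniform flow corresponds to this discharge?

y_n = 0.53 m

Manning's equation rearranged: A R^(2/3) = nQ / (1·√S) = 0.012 × 1.51 / (√0.0052) = 0.2513.
Try y = 0.423 m: A R^(2/3) = 0.1379 — too small.
Try y = 0.594 m: A R^(2/3) = 0.341 — too large.
Try y = 0.53 m: A R^(2/3) = 0.2516 — matches.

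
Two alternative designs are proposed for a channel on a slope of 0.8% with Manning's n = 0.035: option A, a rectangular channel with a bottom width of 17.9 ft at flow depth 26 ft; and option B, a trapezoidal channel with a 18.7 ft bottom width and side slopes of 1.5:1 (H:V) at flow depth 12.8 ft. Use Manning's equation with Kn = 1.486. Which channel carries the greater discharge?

Channel A: Flow area A = b·y = 17.9 × 26 = 465.4 ft². Wetted perimeter P = b + 2y = 17.9 + 2×26 = 69.9 ft. Hydraulic radius R = A/P = 465.4/69.9 = 6.658 ft. Q_A = (1.486/0.035)·465.4·6.658^(2/3)·√0.008 = 6255 ft³/s.
Channel B: With bottom width b = 18.7 ft and side slope z = 1.5: A = (b + zy)y = (18.7 + 1.5×12.8)×12.8 = 485.1 ft²; P = b + 2y√(1+z²) = 18.7 + 2×12.8×1.803 = 64.85 ft. Hydraulic radius R = A/P = 485.1/64.85 = 7.481 ft. Q_B = (1.486/0.035)·485.1·7.481^(2/3)·√0.008 = 7046 ft³/s.
Q_A = 6255 ft³/s vs Q_B = 7046 ft³/s, so channel B carries more.

channel B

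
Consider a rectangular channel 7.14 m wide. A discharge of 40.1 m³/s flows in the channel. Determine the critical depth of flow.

y_c = 1.48 m

For a rectangular channel, critical depth y_c = (q²/g)^(1/3) where q = Q/b = 40.1/7.14 = 5.616 m²/s.
So y_c = (5.616²/9.81)^(1/3) = 1.48 m.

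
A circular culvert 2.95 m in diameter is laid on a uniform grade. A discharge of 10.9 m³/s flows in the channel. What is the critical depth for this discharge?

At critical depth, Q² T / (g A³) = 1, i.e. A³/T = Q²/g = 10.9²/9.81 = 12.11.
At y = 1.64 m: A³/T = 20.28 — high.
At y = 1.22 m: A³/T = 6.543 — low.
At y = 1.43 m: A³/T = 12.02 — close enough.

y_c = 1.43 m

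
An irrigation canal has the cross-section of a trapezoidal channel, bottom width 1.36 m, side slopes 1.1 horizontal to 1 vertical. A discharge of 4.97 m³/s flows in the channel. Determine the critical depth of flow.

y_c = 0.872 m

At critical depth, Q² T / (g A³) = 1, i.e. A³/T = Q²/g = 4.97²/9.81 = 2.518.
Trying y = 0.705 m: A³/T = 1.172 — low.
Trying y = 0.968 m: A³/T = 3.706 — high.
Trying y = 0.872 m: A³/T = 2.523 — close enough.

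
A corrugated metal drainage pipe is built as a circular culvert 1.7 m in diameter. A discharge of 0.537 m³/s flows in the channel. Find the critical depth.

At critical depth, Q² T / (g A³) = 1, i.e. A³/T = Q²/g = 0.537²/9.81 = 0.0294.
At y = 0.274 m: A³/T = 0.01064 — low.
At y = 0.355 m: A³/T = 0.02939 — close enough.

y_c = 0.355 m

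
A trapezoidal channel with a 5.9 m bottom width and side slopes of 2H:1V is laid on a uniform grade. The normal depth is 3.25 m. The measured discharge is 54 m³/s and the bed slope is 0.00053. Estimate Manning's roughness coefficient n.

n = 0.027

With bottom width b = 5.9 m and side slope z = 2: A = (b + zy)y = (5.9 + 2×3.25)×3.25 = 40.3 m²; P = b + 2y√(1+z²) = 5.9 + 2×3.25×2.236 = 20.43 m.
Hydraulic radius R = A/P = 40.3/20.43 = 1.972 m.
Rearranging Manning's equation: n = (1/Q) A R^(2/3) S^(1/2) = (1/54) × 40.3 × 1.972^(2/3) × √0.00053 = 0.027.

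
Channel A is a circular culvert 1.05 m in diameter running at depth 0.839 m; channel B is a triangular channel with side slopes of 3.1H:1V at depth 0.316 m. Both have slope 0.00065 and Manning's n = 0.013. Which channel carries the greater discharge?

Channel A: For a circular section of diameter D = 1.05 m at depth y = 0.839 m, the central angle is θ = 2 arccos(1 − 2y/D) = 4.424 rad. Then A = (D²/8)(θ − sin θ) = 0.7418 m² and P = Dθ/2 = 2.323 m. Hydraulic radius R = A/P = 0.7418/2.323 = 0.3194 m. Q_A = (1/0.013)·0.7418·0.3194^(2/3)·√0.00065 = 0.6797 m³/s.
Channel B: For a triangular section with side slope z = 3.1: A = zy² = 3.1×0.316² = 0.3096 m²; P = 2y√(1+z²) = 2×0.316×3.257 = 2.059 m. Hydraulic radius R = A/P = 0.3096/2.059 = 0.1504 m. Q_B = (1/0.013)·0.3096·0.1504^(2/3)·√0.00065 = 0.1717 m³/s.
Q_A = 0.6797 m³/s vs Q_B = 0.1717 m³/s, so channel A carries more.

channel A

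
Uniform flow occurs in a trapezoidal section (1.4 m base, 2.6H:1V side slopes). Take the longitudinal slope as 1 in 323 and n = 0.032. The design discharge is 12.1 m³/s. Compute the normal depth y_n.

Manning's equation rearranged: A R^(2/3) = nQ / (1·√S) = 0.032 × 12.1 / (√0.003096) = 6.959.
At y = 1.74 m: A R^(2/3) = 9.815 — high.
At y = 1.34 m: A R^(2/3) = 5.346 — low.
At y = 1.5 m: A R^(2/3) = 6.935 — close enough.

y_n = 1.5 m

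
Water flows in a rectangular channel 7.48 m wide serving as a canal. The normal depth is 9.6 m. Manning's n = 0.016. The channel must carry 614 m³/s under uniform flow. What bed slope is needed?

S = 0.005

Flow area A = b·y = 7.48 × 9.6 = 71.81 m². Wetted perimeter P = b + 2y = 7.48 + 2×9.6 = 26.68 m.
Hydraulic radius R = A/P = 71.81/26.68 = 2.691 m.
From Manning's equation, S = [nQ / (1 A R^(2/3))]² = [0.016 × 614 / (1 × 71.81 × 2.691^(2/3))]² = 0.005.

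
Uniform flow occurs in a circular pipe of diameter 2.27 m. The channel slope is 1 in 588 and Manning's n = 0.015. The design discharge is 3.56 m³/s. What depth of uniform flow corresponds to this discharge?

y_n = 1.09 m

Manning's equation rearranged: A R^(2/3) = nQ / (1·√S) = 0.015 × 3.56 / (√0.001701) = 1.295.
Trying y = 0.976 m: A R^(2/3) = 1.065 — short.
Trying y = 1.21 m: A R^(2/3) = 1.544 — over.
Trying y = 1.09 m: A R^(2/3) = 1.294 — matches.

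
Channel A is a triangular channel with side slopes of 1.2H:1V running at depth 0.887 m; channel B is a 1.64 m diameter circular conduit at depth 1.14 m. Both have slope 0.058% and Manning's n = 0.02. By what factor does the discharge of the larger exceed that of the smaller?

2.1

Channel A: For a triangular section with side slope z = 1.2: A = zy² = 1.2×0.887² = 0.9441 m²; P = 2y√(1+z²) = 2×0.887×1.562 = 2.771 m. Hydraulic radius R = A/P = 0.9441/2.771 = 0.3407 m. Q_A = (1/0.02)·0.9441·0.3407^(2/3)·√0.00058 = 0.5546 m³/s.
Channel B: For a circular section of diameter D = 1.64 m at depth y = 1.14 m, the central angle is θ = 2 arccos(1 − 2y/D) = 3.943 rad. Then A = (D²/8)(θ − sin θ) = 1.567 m² and P = Dθ/2 = 3.234 m. Hydraulic radius R = A/P = 1.567/3.234 = 0.4847 m. Q_B = (1/0.02)·1.567·0.4847^(2/3)·√0.00058 = 1.165 m³/s.
The larger discharge is 1.165 m³/s and the smaller is 0.5546 m³/s; the ratio is 2.1.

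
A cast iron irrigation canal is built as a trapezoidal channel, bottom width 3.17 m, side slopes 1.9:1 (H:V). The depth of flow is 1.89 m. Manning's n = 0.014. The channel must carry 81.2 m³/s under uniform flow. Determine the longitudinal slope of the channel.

With bottom width b = 3.17 m and side slope z = 1.9: A = (b + zy)y = (3.17 + 1.9×1.89)×1.89 = 12.78 m²; P = b + 2y√(1+z²) = 3.17 + 2×1.89×2.147 = 11.29 m.
Hydraulic radius R = A/P = 12.78/11.29 = 1.132 m.
From Manning's equation, S = [nQ / (1 A R^(2/3))]² = [0.014 × 81.2 / (1 × 12.78 × 1.132^(2/3))]² = 0.00671.

S = 0.00671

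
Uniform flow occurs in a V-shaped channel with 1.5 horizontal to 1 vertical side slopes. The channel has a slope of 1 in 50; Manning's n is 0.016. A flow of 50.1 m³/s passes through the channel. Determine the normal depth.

y_n = 2.05 m

Manning's equation rearranged: A R^(2/3) = nQ / (1·√S) = 0.016 × 50.1 / (√0.02) = 5.668.
Trying y = 1.61 m: A R^(2/3) = 2.977 — low.
Trying y = 2.05 m: A R^(2/3) = 5.669 — ≈ 5.668.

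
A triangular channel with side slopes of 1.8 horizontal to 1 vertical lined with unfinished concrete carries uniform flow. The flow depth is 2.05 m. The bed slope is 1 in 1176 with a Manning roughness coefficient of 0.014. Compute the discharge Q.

Q = 14.6 m³/s

For a triangular section with side slope z = 1.8: A = zy² = 1.8×2.05² = 7.564 m²; P = 2y√(1+z²) = 2×2.05×2.059 = 8.442 m.
Hydraulic radius R = A/P = 7.564/8.442 = 0.896 m.
Manning's equation: Q = (1/n) A R^(2/3) S^(1/2) = (1/0.014) × 7.564 × 0.896^(2/3) × 0.0008503^(1/2) = 14.6 m³/s.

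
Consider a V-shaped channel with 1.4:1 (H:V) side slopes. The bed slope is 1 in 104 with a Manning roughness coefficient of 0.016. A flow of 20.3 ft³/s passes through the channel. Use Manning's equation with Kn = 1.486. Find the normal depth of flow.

y_n = 1.49 ft

Manning's equation rearranged: A R^(2/3) = nQ / (1.486·√S) = 0.016 × 20.3 / (1.486 × √0.009615) = 2.229.
Try y = 1.77 ft: A R^(2/3) = 3.524 — too large.
Try y = 1.32 ft: A R^(2/3) = 1.612 — too small.
Try y = 1.49 ft: A R^(2/3) = 2.226 — close enough.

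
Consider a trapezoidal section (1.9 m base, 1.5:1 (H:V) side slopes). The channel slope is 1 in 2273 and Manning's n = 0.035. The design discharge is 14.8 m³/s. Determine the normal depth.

Manning's equation rearranged: A R^(2/3) = nQ / (1·√S) = 0.035 × 14.8 / (√0.0004399) = 24.7.
At y = 3.4 m: A R^(2/3) = 33.65 — over.
At y = 2.27 m: A R^(2/3) = 13.55 — short.
At y = 2.97 m: A R^(2/3) = 24.7 — ≈ 24.7.

y_n = 2.97 m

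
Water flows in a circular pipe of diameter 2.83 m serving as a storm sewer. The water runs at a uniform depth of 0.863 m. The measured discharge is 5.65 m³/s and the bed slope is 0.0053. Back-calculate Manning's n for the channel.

For a circular section of diameter D = 2.83 m at depth y = 0.863 m, the central angle is θ = 2 arccos(1 − 2y/D) = 2.34 rad. Then A = (D²/8)(θ − sin θ) = 1.624 m² and P = Dθ/2 = 3.311 m.
Hydraulic radius R = A/P = 1.624/3.311 = 0.4903 m.
Rearranging Manning's equation: n = (1/Q) A R^(2/3) S^(1/2) = (1/5.65) × 1.624 × 0.4903^(2/3) × √0.0053 = 0.013.

n = 0.013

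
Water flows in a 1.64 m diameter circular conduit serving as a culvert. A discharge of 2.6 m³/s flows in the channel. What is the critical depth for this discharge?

y_c = 0.811 m

At critical depth, Q² T / (g A³) = 1, i.e. A³/T = Q²/g = 2.6²/9.81 = 0.6891.
Try y = 0.967 m: A³/T = 1.349 — over.
Try y = 0.631 m: A³/T = 0.2633 — short.
Try y = 0.811 m: A³/T = 0.6888 — ≈ 0.6891.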